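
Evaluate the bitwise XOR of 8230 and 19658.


0b10000000100110 ^ 0b100110011001010 = 0b110110011101100 = 27884

27884


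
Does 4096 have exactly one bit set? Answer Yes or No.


0b1000000000000. Only one bit set => Yes

Yes


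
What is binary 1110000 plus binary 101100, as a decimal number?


1110000 + 101100 = 10011100 = 156

156


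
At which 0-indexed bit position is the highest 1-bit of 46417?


0b1011010101010001. Highest set bit at position 15

15


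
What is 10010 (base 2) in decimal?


10010 in decimal = 18

18


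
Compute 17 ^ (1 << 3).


17 ^ (1 << 3) = 17 ^ 8 = 25

25


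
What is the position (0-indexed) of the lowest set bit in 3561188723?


0b11010100010000110110110101110011. Lowest set bit at position 0

0


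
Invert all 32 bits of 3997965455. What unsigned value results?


3997965455 ^ 4294967295 = 297001840

297001840


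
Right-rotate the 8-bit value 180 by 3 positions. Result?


Rotate 0b10110100 right by 3 (8-bit) = 0b10010110 = 150

150


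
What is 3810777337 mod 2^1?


3810777337 & 1 = 1

1


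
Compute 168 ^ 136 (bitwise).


0b10101000 ^ 0b10001000 = 0b100000 = 32

32


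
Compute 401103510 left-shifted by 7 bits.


0b10111111010000101101010010110 << 7 = 0b101111110100001011010100101100000000 = 51341249280

51341249280


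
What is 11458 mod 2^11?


11458 & 2047 = 1218

1218


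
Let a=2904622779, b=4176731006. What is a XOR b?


2904622779 ^ 4176731006 = 1439882693

1439882693


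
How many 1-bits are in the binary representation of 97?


0b1100001 has 3 set bits

3


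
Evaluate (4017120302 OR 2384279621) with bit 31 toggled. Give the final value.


Step 1: 4017120302 | 2384279621 = 4017978479
Step 2: 4017978479 ^ (1 << 31) = 4017978479 ^ 2147483648 = 1870494831

1870494831


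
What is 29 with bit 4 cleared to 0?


29 & ~(1 << 4) = 13

13


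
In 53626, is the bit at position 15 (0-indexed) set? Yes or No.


0b1101000101111010, bit 15 = 1. Yes

Yes


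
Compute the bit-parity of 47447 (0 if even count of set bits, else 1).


0b1011100101010111 has 10 ones => parity 0

0


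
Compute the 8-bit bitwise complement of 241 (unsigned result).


~0b11110001 = 0b1110 = 14 (8-bit unsigned)

14


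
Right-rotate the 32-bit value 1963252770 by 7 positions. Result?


Rotate 0b1110101000001001101110000100010 right by 7 (32-bit) = 0b1000100111010100000100110111000 = 1156188600

1156188600


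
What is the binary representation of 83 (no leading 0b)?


83 = 1010011 in binary

1010011


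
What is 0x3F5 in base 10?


3F5 hex = 1013 decimal

1013


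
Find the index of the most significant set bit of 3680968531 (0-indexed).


0b11011011011001110001111101010011. Highest set bit at position 31

31


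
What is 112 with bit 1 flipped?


112 ^ (1 << 1) = 112 ^ 2 = 114

114


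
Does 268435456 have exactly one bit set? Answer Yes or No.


0b10000000000000000000000000000. Only one bit set => Yes

Yes


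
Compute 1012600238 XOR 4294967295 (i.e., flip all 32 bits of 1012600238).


1012600238 ^ 4294967295 = 3282367057

3282367057


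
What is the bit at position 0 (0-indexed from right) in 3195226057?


0b10111110011100110100011111001001, position 0 = 1

1


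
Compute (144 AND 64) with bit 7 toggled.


Step 1: 144 & 64 = 0
Step 2: 0 ^ (1 << 7) = 0 ^ 128 = 128

128


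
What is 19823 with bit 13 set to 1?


19823 | (1 << 13) = 19823 | 8192 = 28015

28015


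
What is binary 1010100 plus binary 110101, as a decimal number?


1010100 + 110101 = 10001001 = 137

137


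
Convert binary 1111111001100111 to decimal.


1111111001100111 in decimal = 65127

65127


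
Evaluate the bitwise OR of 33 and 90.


0b100001 | 0b1011010 = 0b1111011 = 123

123


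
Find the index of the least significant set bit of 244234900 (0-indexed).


0b1110100011101011101010010100. Lowest set bit at position 2

2


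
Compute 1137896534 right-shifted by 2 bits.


0b1000011110100101110110001010110 >> 2 = 0b10000111101001011101100010101 = 284474133

284474133


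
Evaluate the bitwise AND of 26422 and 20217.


0b110011100110110 & 0b100111011111001 = 0b100011000110000 = 17968

17968


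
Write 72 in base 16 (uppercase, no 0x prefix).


72 = 48 hex

48


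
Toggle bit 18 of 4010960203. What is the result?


4010960203 ^ (1 << 18) = 4010960203 ^ 262144 = 4011222347

4011222347


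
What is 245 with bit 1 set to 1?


245 | (1 << 1) = 245 | 2 = 247

247


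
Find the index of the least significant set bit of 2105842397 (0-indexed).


0b1111101100001001001101011011101. Lowest set bit at position 0

0


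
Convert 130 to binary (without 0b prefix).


130 = 10000010 in binary

10000010


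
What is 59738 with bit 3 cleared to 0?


59738 & ~(1 << 3) = 59730

59730


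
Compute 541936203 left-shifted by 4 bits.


0b100000010011010100101001001011 << 4 = 0b1000000100110101001010010010110000 = 8670979248

8670979248


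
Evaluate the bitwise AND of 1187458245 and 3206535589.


0b1000110110001110010110011000101 & 0b10111111000111111101100110100101 = 0b110000001110000100010000101 = 101124229

101124229


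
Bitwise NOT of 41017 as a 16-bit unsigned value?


~0b1010000000111001 = 0b101111111000110 = 24518 (16-bit unsigned)

24518


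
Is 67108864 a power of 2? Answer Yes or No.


0b100000000000000000000000000. Only one bit set => Yes

Yes


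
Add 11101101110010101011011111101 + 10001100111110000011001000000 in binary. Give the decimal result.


11101101110010101011011111101 + 10001100111110000011001000000 = 101111010110000101110100111101 = 794320189

794320189


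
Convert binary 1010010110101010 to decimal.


1010010110101010 in decimal = 42410

42410


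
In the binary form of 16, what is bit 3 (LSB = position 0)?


0b10000, position 3 = 0

0


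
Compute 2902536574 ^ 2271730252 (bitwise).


0b10101101000000010011000101111110 ^ 0b10000111011001111101101001001100 = 0b101010011001101110101100110010 = 711387954

711387954


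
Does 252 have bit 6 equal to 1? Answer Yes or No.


0b11111100, bit 6 = 1. Yes

Yes


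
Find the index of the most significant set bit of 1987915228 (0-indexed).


0b1110110011111010010110111011100. Highest set bit at position 30

30


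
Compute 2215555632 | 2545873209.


0b10000100000011101011001000110000 | 0b10010111101111101111000100111001 = 0b10010111101111101111001100111001 = 2545873721

2545873721


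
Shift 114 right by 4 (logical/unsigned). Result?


0b1110010 >> 4 = 0b111 = 7

7


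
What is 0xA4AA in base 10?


A4AA hex = 42154 decimal

42154


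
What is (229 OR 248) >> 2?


Step 1: 229 | 248 = 253
Step 2: 253 >> 2 = 63

63


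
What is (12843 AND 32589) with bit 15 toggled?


Step 1: 12843 & 32589 = 12809
Step 2: 12809 ^ (1 << 15) = 12809 ^ 32768 = 45577

45577


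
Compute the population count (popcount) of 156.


0b10011100 has 4 set bits

4


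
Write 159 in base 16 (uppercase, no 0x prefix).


159 = 9F hex

9F


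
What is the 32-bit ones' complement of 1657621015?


1657621015 ^ 4294967295 = 2637346280

2637346280


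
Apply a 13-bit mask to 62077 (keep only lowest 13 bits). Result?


62077 & 8191 = 4733

4733


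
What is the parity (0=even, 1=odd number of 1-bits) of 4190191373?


0b11111001110000010011111100001101 has 18 ones => parity 0

0


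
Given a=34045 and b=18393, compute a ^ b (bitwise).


34045 ^ 18393 = 49956

49956


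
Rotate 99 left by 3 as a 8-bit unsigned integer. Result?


Rotate 0b1100011 left by 3 (8-bit) = 0b11011 = 27

27


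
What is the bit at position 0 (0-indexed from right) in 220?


0b11011100, position 0 = 0

0


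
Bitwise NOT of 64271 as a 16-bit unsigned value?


~0b1111101100001111 = 0b10011110000 = 1264 (16-bit unsigned)

1264


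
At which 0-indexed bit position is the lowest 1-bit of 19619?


0b100110010100011. Lowest set bit at position 0

0


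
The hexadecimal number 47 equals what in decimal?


47 hex = 71 decimal

71


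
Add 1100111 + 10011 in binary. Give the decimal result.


1100111 + 10011 = 1111010 = 122

122


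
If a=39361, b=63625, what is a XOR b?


39361 ^ 63625 = 24904

24904


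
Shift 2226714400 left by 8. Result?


0b10000100101110001111011100100000 << 8 = 0b1000010010111000111101110010000000000000 = 570038886400

570038886400


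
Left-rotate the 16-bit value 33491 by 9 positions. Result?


Rotate 0b1000001011010011 left by 9 (16-bit) = 0b1010011100000101 = 42757

42757


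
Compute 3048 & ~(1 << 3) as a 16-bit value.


3048 & ~(1 << 3) = 3040

3040


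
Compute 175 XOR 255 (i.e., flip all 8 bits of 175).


175 ^ 255 = 80

80


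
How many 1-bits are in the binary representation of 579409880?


0b100010100010010001011111011000 has 13 set bits

13


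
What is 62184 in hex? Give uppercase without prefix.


62184 = F2E8 hex

F2E8


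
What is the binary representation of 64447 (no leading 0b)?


64447 = 1111101110111111 in binary

1111101110111111


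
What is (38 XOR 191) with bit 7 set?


Step 1: 38 ^ 191 = 153
Step 2: 153 | (1 << 7) = 153 | 128 = 153

153


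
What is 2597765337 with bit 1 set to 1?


2597765337 | (1 << 1) = 2597765337 | 2 = 2597765339

2597765339


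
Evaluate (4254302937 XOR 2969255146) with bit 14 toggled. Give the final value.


Step 1: 4254302937 ^ 2969255146 = 1298710067
Step 2: 1298710067 ^ (1 << 14) = 1298710067 ^ 16384 = 1298726451

1298726451


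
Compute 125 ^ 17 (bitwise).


0b1111101 ^ 0b10001 = 0b1101100 = 108

108


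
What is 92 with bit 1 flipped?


92 ^ (1 << 1) = 92 ^ 2 = 94

94


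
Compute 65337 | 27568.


0b1111111100111001 | 0b110101110110000 = 0b1111111110111001 = 65465

65465


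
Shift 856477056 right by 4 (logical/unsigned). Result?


0b110011000011001100110110000000 >> 4 = 0b11001100001100110011011000 = 53529816

53529816


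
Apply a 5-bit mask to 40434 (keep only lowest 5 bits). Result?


40434 & 31 = 18

18


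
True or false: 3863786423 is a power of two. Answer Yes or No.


0b11100110010011001011001110110111. Multiple bits set => No

No


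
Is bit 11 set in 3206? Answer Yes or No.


0b110010000110, bit 11 = 1. Yes

Yes


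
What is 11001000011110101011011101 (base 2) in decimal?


11001000011110101011011101 in decimal = 52554461

52554461


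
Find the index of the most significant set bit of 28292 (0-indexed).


0b110111010000100. Highest set bit at position 14

14


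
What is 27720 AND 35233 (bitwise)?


0b110110001001000 & 0b1000100110100001 = 0b100000000000 = 2048

2048


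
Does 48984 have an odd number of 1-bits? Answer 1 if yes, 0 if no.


0b1011111101011000 has 10 ones => parity 0

0


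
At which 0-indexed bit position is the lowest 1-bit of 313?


0b100111001. Lowest set bit at position 0

0


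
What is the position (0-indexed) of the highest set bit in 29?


0b11101. Highest set bit at position 4

4


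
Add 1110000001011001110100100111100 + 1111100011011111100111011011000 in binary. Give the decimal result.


1110000001011001110100100111100 + 1111100011011111100111011011000 = 11101100100111001011100000010100 = 3969693716

3969693716


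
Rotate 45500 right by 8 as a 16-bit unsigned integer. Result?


Rotate 0b1011000110111100 right by 8 (16-bit) = 0b1011110010110001 = 48305

48305


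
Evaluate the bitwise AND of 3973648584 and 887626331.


0b11101100110110010001000011001000 & 0b110100111010000001101001011011 = 0b100100110010000001000001001000 = 617091144

617091144


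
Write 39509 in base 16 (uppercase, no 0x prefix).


39509 = 9A55 hex

9A55


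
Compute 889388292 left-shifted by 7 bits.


0b110101000000101111110100000100 << 7 = 0b1101010000001011111101000001000000000 = 113841701376

113841701376


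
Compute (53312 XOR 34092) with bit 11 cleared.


Step 1: 53312 ^ 34092 = 21868
Step 2: 21868 & ~(1 << 11) = 21868

21868


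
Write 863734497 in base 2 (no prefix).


863734497 = 110011011110111000101011100001 in binary

110011011110111000101011100001


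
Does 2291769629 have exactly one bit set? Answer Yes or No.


0b10001000100110011010000100011101. Multiple bits set => No

No


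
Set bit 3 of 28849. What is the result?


28849 | (1 << 3) = 28849 | 8 = 28857

28857


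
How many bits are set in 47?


0b101111 has 5 set bits

5


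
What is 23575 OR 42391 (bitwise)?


0b101110000010111 | 0b1010010110010111 = 0b1111110110010111 = 64919

64919


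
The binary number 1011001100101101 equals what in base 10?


1011001100101101 in decimal = 45869

45869


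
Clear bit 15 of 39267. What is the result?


39267 & ~(1 << 15) = 6499

6499


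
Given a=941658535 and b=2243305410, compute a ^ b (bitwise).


941658535 ^ 2243305410 = 3180760677

3180760677


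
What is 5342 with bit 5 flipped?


5342 ^ (1 << 5) = 5342 ^ 32 = 5374

5374


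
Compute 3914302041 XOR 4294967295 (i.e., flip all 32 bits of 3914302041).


3914302041 ^ 4294967295 = 380665254

380665254


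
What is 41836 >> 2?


0b1010001101101100 >> 2 = 0b10100011011011 = 10459

10459


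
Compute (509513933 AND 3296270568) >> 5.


Step 1: 509513933 & 3296270568 = 72880328
Step 2: 72880328 >> 5 = 2277510

2277510


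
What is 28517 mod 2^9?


28517 & 511 = 357

357


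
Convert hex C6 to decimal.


C6 hex = 198 decimal

198


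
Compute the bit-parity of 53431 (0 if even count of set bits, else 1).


0b1101000010110111 has 9 ones => parity 1

1


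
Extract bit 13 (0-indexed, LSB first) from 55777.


0b1101100111100001, position 13 = 0

0


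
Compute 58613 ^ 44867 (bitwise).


0b1110010011110101 ^ 0b1010111101000011 = 0b100101110110110 = 19382

19382


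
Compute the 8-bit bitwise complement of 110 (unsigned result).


~0b1101110 = 0b10010001 = 145 (8-bit unsigned)

145


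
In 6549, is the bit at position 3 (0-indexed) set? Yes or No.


0b1100110010101, bit 3 = 0. No

No


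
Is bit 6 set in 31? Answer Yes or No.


0b11111, bit 6 = 0. No

No


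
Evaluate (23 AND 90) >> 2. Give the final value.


Step 1: 23 & 90 = 18
Step 2: 18 >> 2 = 4

4


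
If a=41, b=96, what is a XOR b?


41 ^ 96 = 73

73


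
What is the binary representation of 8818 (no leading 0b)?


8818 = 10001001110010 in binary

10001001110010


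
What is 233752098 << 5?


0b1101111011101100011000100010 << 5 = 0b110111101110110001100010001000000 = 7480067136

7480067136


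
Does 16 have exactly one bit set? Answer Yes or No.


0b10000. Only one bit set => Yes

Yes


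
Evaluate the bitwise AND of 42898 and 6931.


0b1010011110010010 & 0b1101100010011 = 0b1100010010 = 786

786


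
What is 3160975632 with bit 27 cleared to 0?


3160975632 & ~(1 << 27) = 3026757904

3026757904


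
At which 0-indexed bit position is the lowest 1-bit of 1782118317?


0b1101010001110001111011110101101. Lowest set bit at position 0

0


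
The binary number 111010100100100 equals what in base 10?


111010100100100 in decimal = 29988

29988


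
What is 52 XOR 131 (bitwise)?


0b110100 ^ 0b10000011 = 0b10110111 = 183

183


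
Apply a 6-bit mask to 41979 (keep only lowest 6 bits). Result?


41979 & 63 = 59

59


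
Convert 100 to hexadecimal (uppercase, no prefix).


100 = 64 hex

64


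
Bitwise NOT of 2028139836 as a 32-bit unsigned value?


~0b1111000111000101111010100111100 = 0b10000111000111010000101011000011 = 2266827459 (32-bit unsigned)

2266827459


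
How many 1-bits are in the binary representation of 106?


0b1101010 has 4 set bits

4


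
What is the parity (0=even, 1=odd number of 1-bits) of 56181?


0b1101101101110101 has 11 ones => parity 1

1


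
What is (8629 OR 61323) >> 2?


Step 1: 8629 | 61323 = 61375
Step 2: 61375 >> 2 = 15343

15343


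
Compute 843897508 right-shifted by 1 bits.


0b110010010011001101101010100100 >> 1 = 0b11001001001100110110101010010 = 421948754

421948754


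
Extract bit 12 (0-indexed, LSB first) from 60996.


0b1110111001000100, position 12 = 0

0


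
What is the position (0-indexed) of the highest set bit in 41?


0b101001. Highest set bit at position 5

5


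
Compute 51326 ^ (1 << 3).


51326 ^ (1 << 3) = 51326 ^ 8 = 51318

51318


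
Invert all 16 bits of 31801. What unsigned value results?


31801 ^ 65535 = 33734

33734


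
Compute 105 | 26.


0b1101001 | 0b11010 = 0b1111011 = 123

123


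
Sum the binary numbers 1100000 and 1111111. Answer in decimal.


1100000 + 1111111 = 11011111 = 223

223


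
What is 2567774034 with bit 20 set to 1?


2567774034 | (1 << 20) = 2567774034 | 1048576 = 2568822610

2568822610


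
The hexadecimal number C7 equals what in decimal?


C7 hex = 199 decimal

199


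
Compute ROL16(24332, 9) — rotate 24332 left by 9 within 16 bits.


Rotate 0b101111100001100 left by 9 (16-bit) = 0b1100010111110 = 6334

6334


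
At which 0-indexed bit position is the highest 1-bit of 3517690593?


0b11010001101010111011001011100001. Highest set bit at position 31

31


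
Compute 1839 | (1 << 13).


1839 | (1 << 13) = 1839 | 8192 = 10031

10031


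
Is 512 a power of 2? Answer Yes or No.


0b1000000000. Only one bit set => Yes

Yes


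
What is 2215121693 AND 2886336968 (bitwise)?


0b10000100000010000001001100011101 & 0b10101100000010100000000111001000 = 0b10000100000010000000000100001000 = 2215117064

2215117064


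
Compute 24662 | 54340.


0b110000001010110 | 0b1101010001000100 = 0b1111010001010110 = 62550

62550


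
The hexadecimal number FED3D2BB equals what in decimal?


FED3D2BB hex = 4275294907 decimal

4275294907


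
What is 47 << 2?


0b101111 << 2 = 0b10111100 = 188

188


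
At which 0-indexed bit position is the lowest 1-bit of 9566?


0b10010101011110. Lowest set bit at position 1

1


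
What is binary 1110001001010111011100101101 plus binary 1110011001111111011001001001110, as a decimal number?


1110001001010111011100101101 + 1110011001111111011001001001110 = 10000001011001010010100101111011 = 2170890619

2170890619


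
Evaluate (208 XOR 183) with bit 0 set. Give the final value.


Step 1: 208 ^ 183 = 103
Step 2: 103 | (1 << 0) = 103 | 1 = 103

103


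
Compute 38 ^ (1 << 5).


38 ^ (1 << 5) = 38 ^ 32 = 6

6


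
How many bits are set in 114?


0b1110010 has 4 set bits

4


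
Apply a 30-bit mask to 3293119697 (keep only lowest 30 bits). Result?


3293119697 & 1073741823 = 71894225

71894225


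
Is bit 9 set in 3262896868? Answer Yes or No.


0b11000010011110111101101011100100, bit 9 = 1. Yes

Yes


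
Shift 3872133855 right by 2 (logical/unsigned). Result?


0b11100110110011000001001011011111 >> 2 = 0b111001101100110000010010110111 = 968033463

968033463


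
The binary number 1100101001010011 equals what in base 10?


1100101001010011 in decimal = 51795

51795


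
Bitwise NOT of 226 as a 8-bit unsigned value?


~0b11100010 = 0b11101 = 29 (8-bit unsigned)

29


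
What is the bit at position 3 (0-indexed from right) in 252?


0b11111100, position 3 = 1

1


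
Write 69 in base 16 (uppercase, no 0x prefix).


69 = 45 hex

45


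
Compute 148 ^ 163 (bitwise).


0b10010100 ^ 0b10100011 = 0b110111 = 55

55


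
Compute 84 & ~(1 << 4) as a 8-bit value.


84 & ~(1 << 4) = 68

68


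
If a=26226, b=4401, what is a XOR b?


26226 ^ 4401 = 30531

30531


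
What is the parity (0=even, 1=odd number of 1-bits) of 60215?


0b1110101100110111 has 11 ones => parity 1

1


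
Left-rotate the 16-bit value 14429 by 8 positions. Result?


Rotate 0b11100001011101 left by 8 (16-bit) = 0b101110100111000 = 23864

23864


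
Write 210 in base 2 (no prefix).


210 = 11010010 in binary

11010010


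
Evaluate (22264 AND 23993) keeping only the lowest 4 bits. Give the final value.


Step 1: 22264 & 23993 = 21688
Step 2: 21688 & 15 = 8

8


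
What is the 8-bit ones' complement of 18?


18 ^ 255 = 237

237


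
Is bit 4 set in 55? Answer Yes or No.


0b110111, bit 4 = 1. Yes

Yes


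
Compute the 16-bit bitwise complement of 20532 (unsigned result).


~0b101000000110100 = 0b1010111111001011 = 45003 (16-bit unsigned)

45003


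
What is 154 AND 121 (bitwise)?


0b10011010 & 0b1111001 = 0b11000 = 24

24


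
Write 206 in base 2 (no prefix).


206 = 11001110 in binary

11001110


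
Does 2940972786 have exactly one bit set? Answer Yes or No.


0b10101111010010111010111011110010. Multiple bits set => No

No


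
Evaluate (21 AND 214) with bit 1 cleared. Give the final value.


Step 1: 21 & 214 = 20
Step 2: 20 & ~(1 << 1) = 20

20


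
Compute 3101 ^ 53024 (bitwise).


0b110000011101 ^ 0b1100111100100000 = 0b1100001100111101 = 49981

49981


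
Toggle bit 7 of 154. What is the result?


154 ^ (1 << 7) = 154 ^ 128 = 26

26


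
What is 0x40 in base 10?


40 hex = 64 decimal

64


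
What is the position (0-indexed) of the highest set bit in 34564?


0b1000011100000100. Highest set bit at position 15

15


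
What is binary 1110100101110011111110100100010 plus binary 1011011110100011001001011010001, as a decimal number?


1110100101110011111110100100010 + 1011011110100011001001011010001 = 11010000100010111000111111110011 = 3498807283

3498807283


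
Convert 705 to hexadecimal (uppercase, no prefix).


705 = 2C1 hex

2C1


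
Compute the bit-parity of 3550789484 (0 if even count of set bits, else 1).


0b11010011101001001011111101101100 has 19 ones => parity 1

1


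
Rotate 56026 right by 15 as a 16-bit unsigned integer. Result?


Rotate 0b1101101011011010 right by 15 (16-bit) = 0b1011010110110101 = 46517

46517


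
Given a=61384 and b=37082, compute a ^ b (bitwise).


61384 ^ 37082 = 32530

32530


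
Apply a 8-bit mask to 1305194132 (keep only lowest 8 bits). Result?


1305194132 & 255 = 148

148


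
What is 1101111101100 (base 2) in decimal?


1101111101100 in decimal = 7148

7148


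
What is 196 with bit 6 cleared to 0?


196 & ~(1 << 6) = 132

132


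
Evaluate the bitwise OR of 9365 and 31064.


0b10010010010101 | 0b111100101011000 = 0b111110111011101 = 32221

32221


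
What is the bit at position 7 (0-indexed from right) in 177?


0b10110001, position 7 = 1

1


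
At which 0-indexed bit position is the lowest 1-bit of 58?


0b111010. Lowest set bit at position 1

1


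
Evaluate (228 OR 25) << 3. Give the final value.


Step 1: 228 | 25 = 253
Step 2: 253 << 3 = 2024

2024


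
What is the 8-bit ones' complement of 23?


23 ^ 255 = 232

232


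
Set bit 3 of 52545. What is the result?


52545 | (1 << 3) = 52545 | 8 = 52553

52553


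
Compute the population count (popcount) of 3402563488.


0b11001010110011101111111110100000 has 19 set bits

19


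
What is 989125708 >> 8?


0b111010111101001101110001001100 >> 8 = 0b1110101111010011011100 = 3863772

3863772


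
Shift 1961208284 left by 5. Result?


0b1110100111001011010100111011100 << 5 = 0b111010011100101101010011101110000000 = 62758665088

62758665088


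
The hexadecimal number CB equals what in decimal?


CB hex = 203 decimal

203


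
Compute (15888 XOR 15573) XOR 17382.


Step 1: 15888 ^ 15573 = 709
Step 2: 709 ^ 17382 = 16675

16675


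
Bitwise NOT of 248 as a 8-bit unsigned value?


~0b11111000 = 0b111 = 7 (8-bit unsigned)

7


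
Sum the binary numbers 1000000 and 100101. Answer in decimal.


1000000 + 100101 = 1100101 = 101

101


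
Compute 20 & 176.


0b10100 & 0b10110000 = 0b10000 = 16

16


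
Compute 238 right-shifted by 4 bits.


0b11101110 >> 4 = 0b1110 = 14

14


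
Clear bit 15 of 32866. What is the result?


32866 & ~(1 << 15) = 98

98


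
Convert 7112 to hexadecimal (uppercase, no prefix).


7112 = 1BC8 hex

1BC8


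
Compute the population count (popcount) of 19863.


0b100110110010111 has 9 set bits

9


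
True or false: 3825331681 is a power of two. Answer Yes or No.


0b11100100000000011110110111100001. Multiple bits set => No

No


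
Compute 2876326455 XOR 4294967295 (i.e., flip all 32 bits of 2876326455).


2876326455 ^ 4294967295 = 1418640840

1418640840


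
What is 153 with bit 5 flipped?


153 ^ (1 << 5) = 153 ^ 32 = 185

185


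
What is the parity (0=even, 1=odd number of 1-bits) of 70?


0b1000110 has 3 ones => parity 1

1


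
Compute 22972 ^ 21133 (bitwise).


0b101100110111100 ^ 0b101001010001101 = 0b101100110001 = 2865

2865


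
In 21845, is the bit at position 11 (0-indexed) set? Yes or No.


0b101010101010101, bit 11 = 0. No

No


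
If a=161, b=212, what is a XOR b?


161 ^ 212 = 117

117


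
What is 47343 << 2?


0b1011100011101111 << 2 = 0b101110001110111100 = 189372

189372


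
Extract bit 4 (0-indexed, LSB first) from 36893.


0b1001000000011101, position 4 = 1

1


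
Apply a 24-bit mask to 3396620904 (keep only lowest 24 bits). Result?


3396620904 & 16777215 = 7623272

7623272


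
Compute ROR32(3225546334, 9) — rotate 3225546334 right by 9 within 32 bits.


Rotate 0b11000000010000011110111001011110 right by 9 (32-bit) = 0b101111011000000010000011110111 = 794829047

794829047


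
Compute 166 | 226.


0b10100110 | 0b11100010 = 0b11100110 = 230

230


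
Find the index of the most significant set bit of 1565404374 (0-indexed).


0b1011101010011100010110011010110. Highest set bit at position 30

30


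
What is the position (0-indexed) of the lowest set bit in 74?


0b1001010. Lowest set bit at position 1

1


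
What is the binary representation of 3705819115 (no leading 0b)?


3705819115 = 11011100111000100100111111101011 in binary

11011100111000100100111111101011


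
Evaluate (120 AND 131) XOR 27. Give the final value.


Step 1: 120 & 131 = 0
Step 2: 0 ^ 27 = 27

27


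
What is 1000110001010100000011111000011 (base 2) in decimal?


1000110001010100000011111000011 in decimal = 1177159619

1177159619


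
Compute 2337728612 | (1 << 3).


2337728612 | (1 << 3) = 2337728612 | 8 = 2337728620

2337728620


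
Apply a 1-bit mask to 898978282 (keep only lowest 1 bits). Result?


898978282 & 1 = 0

0


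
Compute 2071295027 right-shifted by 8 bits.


0b1111011011101010111010000110011 >> 8 = 0b11110110111010101110100 = 8090996

8090996


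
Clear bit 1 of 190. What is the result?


190 & ~(1 << 1) = 188

188


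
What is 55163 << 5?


0b1101011101111011 << 5 = 0b110101110111101100000 = 1765216

1765216


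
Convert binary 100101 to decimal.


100101 in decimal = 37

37


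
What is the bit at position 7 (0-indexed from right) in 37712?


0b1001001101010000, position 7 = 0

0


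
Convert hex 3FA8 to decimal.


3FA8 hex = 16296 decimal

16296


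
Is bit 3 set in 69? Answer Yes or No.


0b1000101, bit 3 = 0. No

No


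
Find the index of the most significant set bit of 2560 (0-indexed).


0b101000000000. Highest set bit at position 11

11


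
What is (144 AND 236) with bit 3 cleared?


Step 1: 144 & 236 = 128
Step 2: 128 & ~(1 << 3) = 128

128


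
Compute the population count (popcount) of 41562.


0b1010001001011010 has 7 set bits

7


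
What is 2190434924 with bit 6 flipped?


2190434924 ^ (1 << 6) = 2190434924 ^ 64 = 2190434860

2190434860


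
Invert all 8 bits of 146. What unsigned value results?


146 ^ 255 = 109

109


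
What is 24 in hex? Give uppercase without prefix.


24 = 18 hex

18


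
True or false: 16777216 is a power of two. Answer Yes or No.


0b1000000000000000000000000. Only one bit set => Yes

Yes


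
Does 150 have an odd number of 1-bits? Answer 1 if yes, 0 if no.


0b10010110 has 4 ones => parity 0

0


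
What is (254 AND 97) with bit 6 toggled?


Step 1: 254 & 97 = 96
Step 2: 96 ^ (1 << 6) = 96 ^ 64 = 32

32


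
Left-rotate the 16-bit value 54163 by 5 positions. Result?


Rotate 0b1101001110010011 left by 5 (16-bit) = 0b111001001111010 = 29306

29306


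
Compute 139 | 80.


0b10001011 | 0b1010000 = 0b11011011 = 219

219


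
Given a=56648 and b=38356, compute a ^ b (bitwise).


56648 ^ 38356 = 18588

18588


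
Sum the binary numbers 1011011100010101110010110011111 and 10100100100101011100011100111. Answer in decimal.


1011011100010101110010110011111 + 10100100100101011100011100111 = 1110000000111011001111010000110 = 1880989318

1880989318


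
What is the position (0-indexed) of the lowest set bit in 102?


0b1100110. Lowest set bit at position 1

1


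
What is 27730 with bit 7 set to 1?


27730 | (1 << 7) = 27730 | 128 = 27858

27858


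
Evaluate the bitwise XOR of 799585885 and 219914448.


0b101111101010001011011001011101 ^ 0b1101000110111010000011010000 = 0b100010101100110001011010001101 = 582162061

582162061


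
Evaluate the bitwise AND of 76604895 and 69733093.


0b100100100001110010111011111 & 0b100001010000000101011100101 = 0b100000000000000000011000101 = 67109061

67109061


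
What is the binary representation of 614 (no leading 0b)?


614 = 1001100110 in binary

1001100110


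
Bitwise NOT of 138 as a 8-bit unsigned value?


~0b10001010 = 0b1110101 = 117 (8-bit unsigned)

117


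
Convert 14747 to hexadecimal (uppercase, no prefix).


14747 = 399B hex

399B


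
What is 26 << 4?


0b11010 << 4 = 0b110100000 = 416

416


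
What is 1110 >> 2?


0b10001010110 >> 2 = 0b100010101 = 277

277


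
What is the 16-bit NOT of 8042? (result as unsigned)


~0b1111101101010 = 0b1110000010010101 = 57493 (16-bit unsigned)

57493


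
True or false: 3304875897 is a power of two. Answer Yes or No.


0b11000100111111000110011101111001. Multiple bits set => No

No


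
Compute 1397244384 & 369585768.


0b1010011010010000100000111100000 & 0b10110000001110110111001101000 = 0b10010000000000100000001100000 = 302006368

302006368


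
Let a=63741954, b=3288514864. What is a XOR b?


63741954 ^ 3288514864 = 3352191282

3352191282


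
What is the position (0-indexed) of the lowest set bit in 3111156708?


0b10111001011100000111101111100100. Lowest set bit at position 2

2


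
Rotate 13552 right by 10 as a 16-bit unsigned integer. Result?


Rotate 0b11010011110000 right by 10 (16-bit) = 0b11110000001101 = 15373

15373


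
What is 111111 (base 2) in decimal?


111111 in decimal = 63

63


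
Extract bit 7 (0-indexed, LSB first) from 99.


0b1100011, position 7 = 0

0


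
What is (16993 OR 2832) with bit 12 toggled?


Step 1: 16993 | 2832 = 19313
Step 2: 19313 ^ (1 << 12) = 19313 ^ 4096 = 23409

23409


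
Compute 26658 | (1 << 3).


26658 | (1 << 3) = 26658 | 8 = 26666

26666


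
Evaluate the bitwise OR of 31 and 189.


0b11111 | 0b10111101 = 0b10111111 = 191

191


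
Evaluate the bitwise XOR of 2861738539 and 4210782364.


0b10101010100100101010101000101011 ^ 0b11111010111110110111000010011100 = 0b1010000011010011101101010110111 = 1349114551

1349114551


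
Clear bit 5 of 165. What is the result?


165 & ~(1 << 5) = 133

133


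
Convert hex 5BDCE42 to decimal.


5BDCE42 hex = 96325186 decimal

96325186


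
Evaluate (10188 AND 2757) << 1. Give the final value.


Step 1: 10188 & 2757 = 708
Step 2: 708 << 1 = 1416

1416


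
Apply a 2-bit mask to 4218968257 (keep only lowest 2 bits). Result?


4218968257 & 3 = 1

1


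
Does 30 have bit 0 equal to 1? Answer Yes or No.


0b11110, bit 0 = 0. No

No


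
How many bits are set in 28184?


0b110111000011000 has 7 set bits

7


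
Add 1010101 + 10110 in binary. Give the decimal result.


1010101 + 10110 = 1101011 = 107

107


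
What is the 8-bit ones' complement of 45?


45 ^ 255 = 210

210


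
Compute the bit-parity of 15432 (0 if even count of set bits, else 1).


0b11110001001000 has 6 ones => parity 0

0


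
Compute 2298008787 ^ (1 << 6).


2298008787 ^ (1 << 6) = 2298008787 ^ 64 = 2298008723

2298008723


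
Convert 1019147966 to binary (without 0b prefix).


1019147966 = 111100101111101111011010111110 in binary

111100101111101111011010111110


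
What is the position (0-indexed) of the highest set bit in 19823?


0b100110101101111. Highest set bit at position 14

14


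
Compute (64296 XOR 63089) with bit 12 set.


Step 1: 64296 ^ 63089 = 3417
Step 2: 3417 | (1 << 12) = 3417 | 4096 = 7513

7513


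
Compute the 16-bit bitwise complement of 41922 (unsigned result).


~0b1010001111000010 = 0b101110000111101 = 23613 (16-bit unsigned)

23613


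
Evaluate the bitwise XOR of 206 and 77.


0b11001110 ^ 0b1001101 = 0b10000011 = 131

131


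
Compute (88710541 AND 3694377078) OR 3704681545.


Step 1: 88710541 & 3694377078 = 67213316
Step 2: 67213316 | 3704681545 = 3704749133

3704749133


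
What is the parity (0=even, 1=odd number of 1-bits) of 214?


0b11010110 has 5 ones => parity 1

1


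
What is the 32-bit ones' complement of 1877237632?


1877237632 ^ 4294967295 = 2417729663

2417729663


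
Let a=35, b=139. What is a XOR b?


35 ^ 139 = 168

168


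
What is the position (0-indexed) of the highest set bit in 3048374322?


0b10110101101100101000000000110010. Highest set bit at position 31

31


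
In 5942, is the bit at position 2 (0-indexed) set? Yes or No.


0b1011100110110, bit 2 = 1. Yes

Yes


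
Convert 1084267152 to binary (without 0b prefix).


1084267152 = 1000000101000001001101010010000 in binary

1000000101000001001101010010000


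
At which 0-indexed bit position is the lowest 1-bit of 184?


0b10111000. Lowest set bit at position 3

3


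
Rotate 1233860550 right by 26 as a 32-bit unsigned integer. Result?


Rotate 0b1001001100010110011011111000110 right by 26 (32-bit) = 0b1100010110011011111000110010010 = 1657663890

1657663890


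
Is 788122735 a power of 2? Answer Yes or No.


0b101110111110011100110001101111. Multiple bits set => No

No


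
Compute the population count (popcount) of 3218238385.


0b10111111110100100110101110110001 has 20 set bits

20


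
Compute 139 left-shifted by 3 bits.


0b10001011 << 3 = 0b10001011000 = 1112

1112


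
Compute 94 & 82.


0b1011110 & 0b1010010 = 0b1010010 = 82

82


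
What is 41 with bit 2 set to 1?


41 | (1 << 2) = 41 | 4 = 45

45


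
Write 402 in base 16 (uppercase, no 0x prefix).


402 = 192 hex

192


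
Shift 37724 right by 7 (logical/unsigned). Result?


0b1001001101011100 >> 7 = 0b100100110 = 294

294


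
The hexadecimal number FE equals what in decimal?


FE hex = 254 decimal

254


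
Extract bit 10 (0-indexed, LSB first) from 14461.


0b11100001111101, position 10 = 0

0


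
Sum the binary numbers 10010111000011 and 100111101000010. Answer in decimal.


10010111000011 + 100111101000010 = 111010100000101 = 29957

29957


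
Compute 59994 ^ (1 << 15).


59994 ^ (1 << 15) = 59994 ^ 32768 = 27226

27226


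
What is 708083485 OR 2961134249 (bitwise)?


0b101010001101000111111100011101 | 0b10110000011111110101001010101001 = 0b10111010011111110111111110111101 = 3128917949

3128917949


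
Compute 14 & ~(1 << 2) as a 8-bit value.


14 & ~(1 << 2) = 10

10


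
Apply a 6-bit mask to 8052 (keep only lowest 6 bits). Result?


8052 & 63 = 52

52


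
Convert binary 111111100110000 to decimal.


111111100110000 in decimal = 32560

32560


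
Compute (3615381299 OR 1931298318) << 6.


Step 1: 3615381299 | 1931298318 = 4152317759
Step 2: 4152317759 << 6 = 265748336576

265748336576


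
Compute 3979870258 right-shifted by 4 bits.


0b11101101001110000000000000110010 >> 4 = 0b1110110100111000000000000011 = 248741891

248741891


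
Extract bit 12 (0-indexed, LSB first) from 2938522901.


0b10101111001001100100110100010101, position 12 = 0

0


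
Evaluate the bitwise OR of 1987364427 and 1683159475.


0b1110110011101001100011001001011 | 0b1100100010100101111100110110011 = 0b1110110011101101111111111111011 = 1987510267

1987510267


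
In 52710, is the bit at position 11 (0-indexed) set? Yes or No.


0b1100110111100110, bit 11 = 1. Yes

Yes


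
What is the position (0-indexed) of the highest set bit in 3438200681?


0b11001100111011101100011101101001. Highest set bit at position 31

31


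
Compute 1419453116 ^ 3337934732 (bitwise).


0b1010100100110110010001010111100 ^ 0b11000110111101001101011110001100 = 0b10010010011011111111010100110000 = 2456810800

2456810800


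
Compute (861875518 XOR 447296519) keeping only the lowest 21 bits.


Step 1: 861875518 ^ 447296519 = 703994169
Step 2: 703994169 & 2097151 = 1448249

1448249


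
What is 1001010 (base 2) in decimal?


1001010 in decimal = 74

74


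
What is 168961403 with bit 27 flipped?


168961403 ^ (1 << 27) = 168961403 ^ 134217728 = 34743675

34743675


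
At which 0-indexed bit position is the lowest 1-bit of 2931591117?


0b10101110101111001000011111001101. Lowest set bit at position 0

0


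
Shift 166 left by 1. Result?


0b10100110 << 1 = 0b101001100 = 332

332


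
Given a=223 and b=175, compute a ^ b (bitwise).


223 ^ 175 = 112

112


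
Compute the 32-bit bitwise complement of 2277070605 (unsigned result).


~0b10000111101110010101011100001101 = 0b1111000010001101010100011110010 = 2017896690 (32-bit unsigned)

2017896690


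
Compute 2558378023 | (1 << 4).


2558378023 | (1 << 4) = 2558378023 | 16 = 2558378039

2558378039


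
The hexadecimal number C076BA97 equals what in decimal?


C076BA97 hex = 3229006487 decimal

3229006487


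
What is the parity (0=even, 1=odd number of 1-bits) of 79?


0b1001111 has 5 ones => parity 1

1


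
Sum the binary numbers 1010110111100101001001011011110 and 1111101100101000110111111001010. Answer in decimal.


1010110111100101001001011011110 + 1111101100101000110111111001010 = 11010100100001110000001010101000 = 3565617832

3565617832


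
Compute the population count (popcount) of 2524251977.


0b10010110011101010000011101001001 has 15 set bits

15


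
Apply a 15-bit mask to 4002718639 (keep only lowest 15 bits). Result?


4002718639 & 32767 = 9135

9135


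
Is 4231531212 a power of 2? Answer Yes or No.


0b11111100001110000000101011001100. Multiple bits set => No

No


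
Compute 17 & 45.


0b10001 & 0b101101 = 0b1 = 1

1


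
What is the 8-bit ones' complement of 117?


117 ^ 255 = 138

138
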